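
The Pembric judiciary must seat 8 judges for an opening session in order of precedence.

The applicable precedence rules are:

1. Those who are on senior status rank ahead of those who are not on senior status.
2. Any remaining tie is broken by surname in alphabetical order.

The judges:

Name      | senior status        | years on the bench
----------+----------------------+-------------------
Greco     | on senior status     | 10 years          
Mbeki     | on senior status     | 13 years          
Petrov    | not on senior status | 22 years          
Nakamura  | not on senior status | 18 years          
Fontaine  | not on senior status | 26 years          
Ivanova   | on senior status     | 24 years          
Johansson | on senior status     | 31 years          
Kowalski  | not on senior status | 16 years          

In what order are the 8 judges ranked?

Greco, Ivanova, Johansson, Mbeki, Fontaine, Kowalski, Nakamura, Petrov

By the first rule: Greco, Ivanova, Johansson and Mbeki (each on senior status); then Fontaine, Kowalski, Nakamura and Petrov (each not on senior status).
Among Greco, Ivanova, Johansson and Mbeki, alphabetically by surname: Greco before Ivanova before Johansson before Mbeki.
Among Fontaine, Kowalski, Nakamura and Petrov, alphabetically by surname: Fontaine before Kowalski before Nakamura before Petrov.
Full order: Greco, Ivanova, Johansson, Mbeki, Fontaine, Kowalski, Nakamura, Petrov.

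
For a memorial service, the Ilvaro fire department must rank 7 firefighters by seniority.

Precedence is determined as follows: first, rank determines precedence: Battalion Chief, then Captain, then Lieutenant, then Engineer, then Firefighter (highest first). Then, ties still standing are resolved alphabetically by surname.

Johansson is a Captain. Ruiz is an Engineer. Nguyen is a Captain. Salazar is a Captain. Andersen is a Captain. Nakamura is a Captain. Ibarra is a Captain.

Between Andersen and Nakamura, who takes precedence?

Andersen

By rank: Andersen, Ibarra, Johansson, Nakamura, Nguyen and Salazar (Captain); then Ruiz (Engineer).
Among Andersen, Ibarra, Johansson, Nakamura, Nguyen and Salazar, alphabetically by surname: Andersen before Ibarra before Johansson before Nakamura before Nguyen before Salazar.
So Andersen takes precedence.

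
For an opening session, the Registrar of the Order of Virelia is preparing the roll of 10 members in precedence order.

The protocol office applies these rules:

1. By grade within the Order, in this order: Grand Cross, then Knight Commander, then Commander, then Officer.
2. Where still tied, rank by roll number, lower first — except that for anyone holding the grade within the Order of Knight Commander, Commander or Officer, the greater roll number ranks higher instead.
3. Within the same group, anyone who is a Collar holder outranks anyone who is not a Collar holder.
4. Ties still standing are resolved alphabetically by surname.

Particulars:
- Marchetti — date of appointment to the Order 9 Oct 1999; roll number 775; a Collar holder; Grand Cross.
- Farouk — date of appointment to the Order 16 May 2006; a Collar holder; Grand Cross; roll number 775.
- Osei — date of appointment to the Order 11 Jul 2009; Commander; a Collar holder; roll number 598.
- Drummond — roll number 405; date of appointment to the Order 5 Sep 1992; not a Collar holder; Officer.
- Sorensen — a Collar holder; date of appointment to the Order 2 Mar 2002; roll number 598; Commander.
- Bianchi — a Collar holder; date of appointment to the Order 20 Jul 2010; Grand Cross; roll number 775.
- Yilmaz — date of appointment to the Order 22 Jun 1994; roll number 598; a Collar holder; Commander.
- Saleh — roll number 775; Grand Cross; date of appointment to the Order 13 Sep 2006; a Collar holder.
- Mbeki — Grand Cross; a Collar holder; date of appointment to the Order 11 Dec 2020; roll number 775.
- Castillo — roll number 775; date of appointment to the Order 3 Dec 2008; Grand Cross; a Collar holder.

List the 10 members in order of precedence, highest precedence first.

Bianchi, Castillo, Farouk, Marchetti, Mbeki, Saleh, Osei, Sorensen, Yilmaz, Drummond

By grade within the Order: Bianchi, Castillo, Farouk, Marchetti, Mbeki and Saleh (Grand Cross); then Osei, Sorensen and Yilmaz (Commander); then Drummond (Officer).
Bianchi, Castillo, Farouk, Marchetti, Mbeki and Saleh all have roll number 775, so the next rule applies.
Bianchi, Castillo, Farouk, Marchetti, Mbeki and Saleh are each a Collar holder, so the next rule applies.
Among Bianchi, Castillo, Farouk, Marchetti, Mbeki and Saleh, alphabetically by surname: Bianchi before Castillo before Farouk before Marchetti before Mbeki before Saleh.
Osei, Sorensen and Yilmaz all have roll number 598, so the next rule applies.
Osei, Sorensen and Yilmaz are each a Collar holder, so the next rule applies.
Among Osei, Sorensen and Yilmaz, alphabetically by surname: Osei before Sorensen before Yilmaz.
Full order: Bianchi, Castillo, Farouk, Marchetti, Mbeki, Saleh, Osei, Sorensen, Yilmaz, Drummond.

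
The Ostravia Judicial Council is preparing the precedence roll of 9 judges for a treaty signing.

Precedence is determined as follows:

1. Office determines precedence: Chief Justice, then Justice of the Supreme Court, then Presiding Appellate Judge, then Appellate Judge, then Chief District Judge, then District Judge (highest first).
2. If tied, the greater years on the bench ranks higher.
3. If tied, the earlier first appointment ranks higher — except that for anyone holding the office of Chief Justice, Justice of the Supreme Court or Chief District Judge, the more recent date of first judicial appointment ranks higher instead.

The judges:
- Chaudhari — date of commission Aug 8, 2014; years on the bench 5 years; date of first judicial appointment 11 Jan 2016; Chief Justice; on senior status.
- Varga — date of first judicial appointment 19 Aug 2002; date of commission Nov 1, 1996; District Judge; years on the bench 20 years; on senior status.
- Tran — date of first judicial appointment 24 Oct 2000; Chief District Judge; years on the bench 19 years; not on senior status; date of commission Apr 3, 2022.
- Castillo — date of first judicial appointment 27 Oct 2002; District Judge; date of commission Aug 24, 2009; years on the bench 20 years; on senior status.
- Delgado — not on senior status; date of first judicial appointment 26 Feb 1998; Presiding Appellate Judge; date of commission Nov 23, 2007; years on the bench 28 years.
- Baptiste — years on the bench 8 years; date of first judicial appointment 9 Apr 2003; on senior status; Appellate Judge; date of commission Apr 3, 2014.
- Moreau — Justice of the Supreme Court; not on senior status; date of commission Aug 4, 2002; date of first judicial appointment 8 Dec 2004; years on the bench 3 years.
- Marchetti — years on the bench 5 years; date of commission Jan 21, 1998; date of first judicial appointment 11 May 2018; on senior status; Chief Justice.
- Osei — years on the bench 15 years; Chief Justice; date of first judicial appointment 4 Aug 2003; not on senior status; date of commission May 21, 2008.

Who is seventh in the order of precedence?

By office: Osei, Marchetti and Chaudhari (Chief Justice); then Moreau (Justice of the Supreme Court); then Delgado (Presiding Appellate Judge); then Baptiste (Appellate Judge); then Tran (Chief District Judge); then Varga and Castillo (District Judge).
Among Osei, Marchetti and Chaudhari, by years on the bench (higher first): Osei (15 years) before Marchetti and Chaudhari (5 years).
Among Marchetti and Chaudhari, by date of first judicial appointment (later first) (reversed rule for this group): Marchetti (11 May 2018) before Chaudhari (11 Jan 2016).
Varga and Castillo both have years on the bench 20 years, so the next rule applies.
Among Varga and Castillo, by date of first judicial appointment (earlier first): Varga (19 Aug 2002) before Castillo (27 Oct 2002).
Order: Osei, Marchetti, Chaudhari, Moreau, Delgado, Baptiste, Tran, Varga, Castillo.

Tran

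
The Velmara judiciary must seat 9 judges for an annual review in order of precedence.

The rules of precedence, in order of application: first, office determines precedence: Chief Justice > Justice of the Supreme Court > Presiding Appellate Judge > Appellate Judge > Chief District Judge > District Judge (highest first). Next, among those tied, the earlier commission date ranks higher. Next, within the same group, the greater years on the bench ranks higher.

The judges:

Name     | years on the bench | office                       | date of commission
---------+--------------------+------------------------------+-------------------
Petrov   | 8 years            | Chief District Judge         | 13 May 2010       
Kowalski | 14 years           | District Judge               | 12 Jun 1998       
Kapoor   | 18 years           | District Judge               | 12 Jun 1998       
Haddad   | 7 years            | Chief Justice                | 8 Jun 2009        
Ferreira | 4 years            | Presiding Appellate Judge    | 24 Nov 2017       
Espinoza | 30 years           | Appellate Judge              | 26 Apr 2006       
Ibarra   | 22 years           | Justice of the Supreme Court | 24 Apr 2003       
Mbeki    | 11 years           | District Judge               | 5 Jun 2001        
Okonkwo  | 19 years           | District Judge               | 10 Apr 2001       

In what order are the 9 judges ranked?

By office: Haddad (Chief Justice); then Ibarra (Justice of the Supreme Court); then Ferreira (Presiding Appellate Judge); then Espinoza (Appellate Judge); then Petrov (Chief District Judge); then Kapoor, Kowalski, Okonkwo and Mbeki (District Judge).
Among Kapoor, Kowalski, Okonkwo and Mbeki, by date of commission (earlier first): Kapoor and Kowalski (12 Jun 1998) before Okonkwo (10 Apr 2001) before Mbeki (5 Jun 2001).
Among Kapoor and Kowalski, by years on the bench (higher first): Kapoor (18 years) before Kowalski (14 years).
Full order: Haddad, Ibarra, Ferreira, Espinoza, Petrov, Kapoor, Kowalski, Okonkwo, Mbeki.

Haddad, Ibarra, Ferreira, Espinoza, Petrov, Kapoor, Kowalski, Okonkwo, Mbeki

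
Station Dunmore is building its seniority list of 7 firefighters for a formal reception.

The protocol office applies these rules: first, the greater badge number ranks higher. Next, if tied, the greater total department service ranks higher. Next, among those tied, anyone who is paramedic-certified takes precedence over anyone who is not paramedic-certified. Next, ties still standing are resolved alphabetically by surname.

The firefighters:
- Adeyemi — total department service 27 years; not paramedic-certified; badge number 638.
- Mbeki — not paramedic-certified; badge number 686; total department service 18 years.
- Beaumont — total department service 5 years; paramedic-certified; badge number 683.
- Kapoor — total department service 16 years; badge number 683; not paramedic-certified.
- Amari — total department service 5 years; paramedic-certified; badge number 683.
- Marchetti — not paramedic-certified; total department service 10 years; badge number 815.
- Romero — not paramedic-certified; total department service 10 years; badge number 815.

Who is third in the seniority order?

By badge number (higher first): Marchetti and Romero (both 815); then Mbeki (686); then Kapoor, Amari and Beaumont (each 683); then Adeyemi (638).
Marchetti and Romero both have total department service 10 years, so the next rule applies.
Marchetti and Romero are each not paramedic-certified, so the next rule applies.
Among Marchetti and Romero, alphabetically by surname: Marchetti before Romero.
Among Kapoor, Amari and Beaumont, by total department service (higher first): Kapoor (16 years) before Amari and Beaumont (5 years).
Amari and Beaumont are each paramedic-certified, so the next rule applies.
Among Amari and Beaumont, alphabetically by surname: Amari before Beaumont.
Order: Marchetti, Romero, Mbeki, Kapoor, Amari, Beaumont, Adeyemi.

Mbeki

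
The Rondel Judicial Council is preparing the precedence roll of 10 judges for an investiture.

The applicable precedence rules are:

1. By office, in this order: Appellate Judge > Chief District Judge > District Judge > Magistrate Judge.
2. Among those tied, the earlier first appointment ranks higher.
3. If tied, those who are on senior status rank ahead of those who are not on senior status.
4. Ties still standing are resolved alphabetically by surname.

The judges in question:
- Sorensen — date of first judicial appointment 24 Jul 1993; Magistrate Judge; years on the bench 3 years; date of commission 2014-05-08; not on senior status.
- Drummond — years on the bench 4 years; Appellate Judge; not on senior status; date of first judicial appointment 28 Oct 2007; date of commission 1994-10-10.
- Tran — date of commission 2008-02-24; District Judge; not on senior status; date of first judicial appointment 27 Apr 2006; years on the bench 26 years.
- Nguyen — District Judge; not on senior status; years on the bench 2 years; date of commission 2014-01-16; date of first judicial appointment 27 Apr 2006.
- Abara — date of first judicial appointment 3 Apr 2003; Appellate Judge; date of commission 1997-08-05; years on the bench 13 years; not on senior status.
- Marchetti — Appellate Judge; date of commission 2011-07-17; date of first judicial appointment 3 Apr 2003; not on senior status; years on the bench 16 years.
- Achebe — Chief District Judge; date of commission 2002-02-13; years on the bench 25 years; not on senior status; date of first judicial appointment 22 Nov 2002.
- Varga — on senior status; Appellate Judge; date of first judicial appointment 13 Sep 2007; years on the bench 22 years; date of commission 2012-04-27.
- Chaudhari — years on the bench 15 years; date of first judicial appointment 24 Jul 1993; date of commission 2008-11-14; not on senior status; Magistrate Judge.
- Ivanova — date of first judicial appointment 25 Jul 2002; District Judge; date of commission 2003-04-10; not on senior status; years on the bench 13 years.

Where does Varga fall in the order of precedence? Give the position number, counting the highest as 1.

By office: Abara, Marchetti, Varga and Drummond (Appellate Judge); then Achebe (Chief District Judge); then Ivanova, Nguyen and Tran (District Judge); then Chaudhari and Sorensen (Magistrate Judge).
Among Abara, Marchetti, Varga and Drummond, by date of first judicial appointment (earlier first): Abara and Marchetti (3 Apr 2003) before Varga (13 Sep 2007) before Drummond (28 Oct 2007).
Abara and Marchetti are each not on senior status, so the next rule applies.
Among Abara and Marchetti, alphabetically by surname: Abara before Marchetti.
Among Ivanova, Nguyen and Tran, by date of first judicial appointment (earlier first): Ivanova (25 Jul 2002) before Nguyen and Tran (27 Apr 2006).
Nguyen and Tran are each not on senior status, so the next rule applies.
Among Nguyen and Tran, alphabetically by surname: Nguyen before Tran.
Chaudhari and Sorensen both have date of first judicial appointment 24 Jul 1993, so the next rule applies.
Chaudhari and Sorensen are each not on senior status, so the next rule applies.
Among Chaudhari and Sorensen, alphabetically by surname: Chaudhari before Sorensen.
Order: Abara, Marchetti, Varga, Drummond, Achebe, Ivanova, Nguyen, Tran, Chaudhari, Sorensen. So position 3.

3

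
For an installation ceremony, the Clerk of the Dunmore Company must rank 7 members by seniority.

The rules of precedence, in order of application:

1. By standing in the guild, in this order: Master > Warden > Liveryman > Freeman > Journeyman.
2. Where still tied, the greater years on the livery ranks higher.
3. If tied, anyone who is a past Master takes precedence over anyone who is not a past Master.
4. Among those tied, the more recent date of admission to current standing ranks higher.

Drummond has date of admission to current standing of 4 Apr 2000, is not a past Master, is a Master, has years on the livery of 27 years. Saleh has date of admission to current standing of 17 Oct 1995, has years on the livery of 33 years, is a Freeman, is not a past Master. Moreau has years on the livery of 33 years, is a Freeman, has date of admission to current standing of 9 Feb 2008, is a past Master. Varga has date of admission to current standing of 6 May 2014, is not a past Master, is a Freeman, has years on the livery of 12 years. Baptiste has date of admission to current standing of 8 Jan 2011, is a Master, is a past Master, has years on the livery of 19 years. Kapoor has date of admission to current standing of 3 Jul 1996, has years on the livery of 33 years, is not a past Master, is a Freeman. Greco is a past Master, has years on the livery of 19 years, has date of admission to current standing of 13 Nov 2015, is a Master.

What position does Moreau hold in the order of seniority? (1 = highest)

4

By standing in the guild: Drummond, Greco and Baptiste (Master); then Moreau, Kapoor, Saleh and Varga (Freeman).
Among Drummond, Greco and Baptiste, by years on the livery (higher first): Drummond (27 years) before Greco and Baptiste (19 years).
Greco and Baptiste are each a past Master, so the next rule applies.
Among Greco and Baptiste, by date of admission to current standing (later first): Greco (13 Nov 2015) before Baptiste (8 Jan 2011).
Among Moreau, Kapoor, Saleh and Varga, by years on the livery (higher first): Moreau, Kapoor and Saleh (33 years) before Varga (12 years).
Among Moreau, Kapoor and Saleh, a past Master before not a past Master: Moreau (a past Master) before Kapoor and Saleh (not a past Master).
Among Kapoor and Saleh, by date of admission to current standing (later first): Kapoor (3 Jul 1996) before Saleh (17 Oct 1995).
Order: Drummond, Greco, Baptiste, Moreau, Kapoor, Saleh, Varga. So position 4.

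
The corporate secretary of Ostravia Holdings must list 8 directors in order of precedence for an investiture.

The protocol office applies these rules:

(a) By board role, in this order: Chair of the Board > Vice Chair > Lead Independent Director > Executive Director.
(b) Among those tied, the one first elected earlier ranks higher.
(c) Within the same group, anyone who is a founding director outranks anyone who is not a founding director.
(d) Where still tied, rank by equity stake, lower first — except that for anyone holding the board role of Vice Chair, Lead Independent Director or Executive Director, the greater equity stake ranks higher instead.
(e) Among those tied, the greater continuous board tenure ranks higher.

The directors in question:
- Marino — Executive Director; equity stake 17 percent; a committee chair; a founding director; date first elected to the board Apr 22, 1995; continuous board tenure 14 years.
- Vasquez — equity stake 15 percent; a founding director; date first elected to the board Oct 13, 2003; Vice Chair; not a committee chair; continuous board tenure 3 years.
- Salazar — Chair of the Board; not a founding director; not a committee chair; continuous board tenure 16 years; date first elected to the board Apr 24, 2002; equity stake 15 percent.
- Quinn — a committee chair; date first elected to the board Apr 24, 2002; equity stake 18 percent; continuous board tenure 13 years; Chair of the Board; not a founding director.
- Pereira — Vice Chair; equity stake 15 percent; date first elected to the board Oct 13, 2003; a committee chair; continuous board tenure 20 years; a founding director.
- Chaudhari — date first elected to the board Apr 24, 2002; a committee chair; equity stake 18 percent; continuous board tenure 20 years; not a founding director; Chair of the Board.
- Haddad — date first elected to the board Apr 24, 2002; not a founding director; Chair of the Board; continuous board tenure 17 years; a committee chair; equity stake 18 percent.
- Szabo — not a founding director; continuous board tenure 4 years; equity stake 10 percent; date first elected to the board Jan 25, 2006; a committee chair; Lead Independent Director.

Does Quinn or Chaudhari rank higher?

By board role: Salazar, Chaudhari, Haddad and Quinn (Chair of the Board); then Pereira and Vasquez (Vice Chair); then Szabo (Lead Independent Director); then Marino (Executive Director).
Salazar, Chaudhari, Haddad and Quinn all have date first elected to the board Apr 24, 2002, so the next rule applies.
Salazar, Chaudhari, Haddad and Quinn are each not a founding director, so the next rule applies.
Among Salazar, Chaudhari, Haddad and Quinn, by equity stake (lower first): Salazar (15 percent) before Chaudhari, Haddad and Quinn (18 percent).
Among Chaudhari, Haddad and Quinn, by continuous board tenure (higher first): Chaudhari (20 years) before Haddad (17 years) before Quinn (13 years).
Pereira and Vasquez both have date first elected to the board Oct 13, 2003, so the next rule applies.
Pereira and Vasquez are each a founding director, so the next rule applies.
Pereira and Vasquez both have equity stake 15 percent, so the next rule applies.
Among Pereira and Vasquez, by continuous board tenure (higher first): Pereira (20 years) before Vasquez (3 years).
So Chaudhari takes precedence.

Chaudhari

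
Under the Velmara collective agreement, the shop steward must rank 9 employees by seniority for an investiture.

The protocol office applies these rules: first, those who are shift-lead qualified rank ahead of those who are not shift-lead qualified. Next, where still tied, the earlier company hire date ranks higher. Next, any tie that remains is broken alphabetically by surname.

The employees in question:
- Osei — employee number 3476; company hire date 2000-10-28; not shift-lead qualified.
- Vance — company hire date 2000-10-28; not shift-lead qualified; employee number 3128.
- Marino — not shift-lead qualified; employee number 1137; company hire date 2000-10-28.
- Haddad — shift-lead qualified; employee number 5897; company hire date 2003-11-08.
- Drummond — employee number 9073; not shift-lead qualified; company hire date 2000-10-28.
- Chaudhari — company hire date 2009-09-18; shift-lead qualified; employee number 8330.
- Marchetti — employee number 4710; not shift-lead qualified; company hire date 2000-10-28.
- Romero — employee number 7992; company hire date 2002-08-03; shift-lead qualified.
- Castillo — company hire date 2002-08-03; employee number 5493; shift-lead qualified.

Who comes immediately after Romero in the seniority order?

Haddad

By the first rule: Castillo, Romero, Haddad and Chaudhari (each shift-lead qualified); then Drummond, Marchetti, Marino, Osei and Vance (each not shift-lead qualified).
Among Castillo, Romero, Haddad and Chaudhari, by company hire date (earlier first): Castillo and Romero (2002-08-03) before Haddad (2003-11-08) before Chaudhari (2009-09-18).
Among Castillo and Romero, alphabetically by surname: Castillo before Romero.
Drummond, Marchetti, Marino, Osei and Vance all have company hire date 2000-10-28, so the next rule applies.
Among Drummond, Marchetti, Marino, Osei and Vance, alphabetically by surname: Drummond before Marchetti before Marino before Osei before Vance.
Order: Castillo, Romero, Haddad, Chaudhari, Drummond, Marchetti, Marino, Osei, Vance.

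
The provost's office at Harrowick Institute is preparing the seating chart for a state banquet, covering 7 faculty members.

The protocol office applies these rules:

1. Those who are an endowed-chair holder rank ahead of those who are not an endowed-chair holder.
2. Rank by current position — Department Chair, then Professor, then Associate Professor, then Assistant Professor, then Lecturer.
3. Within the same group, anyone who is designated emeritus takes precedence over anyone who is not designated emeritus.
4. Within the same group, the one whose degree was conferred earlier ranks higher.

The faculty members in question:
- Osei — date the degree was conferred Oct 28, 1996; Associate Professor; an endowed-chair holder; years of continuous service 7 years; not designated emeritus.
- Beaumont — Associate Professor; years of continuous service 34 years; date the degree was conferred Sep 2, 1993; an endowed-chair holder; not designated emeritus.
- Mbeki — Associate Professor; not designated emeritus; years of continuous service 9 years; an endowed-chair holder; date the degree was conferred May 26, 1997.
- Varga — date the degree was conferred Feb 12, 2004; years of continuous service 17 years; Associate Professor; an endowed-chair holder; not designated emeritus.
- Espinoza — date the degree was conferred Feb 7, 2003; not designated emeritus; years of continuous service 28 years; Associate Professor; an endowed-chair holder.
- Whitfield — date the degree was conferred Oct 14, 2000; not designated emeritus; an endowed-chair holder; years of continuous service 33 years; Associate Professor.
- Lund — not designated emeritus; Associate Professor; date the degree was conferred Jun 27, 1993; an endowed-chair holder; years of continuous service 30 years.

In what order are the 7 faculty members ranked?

By the first rule: Lund, Beaumont, Osei, Mbeki, Whitfield, Espinoza and Varga (each an endowed-chair holder).
Lund, Beaumont, Osei, Mbeki, Whitfield, Espinoza and Varga are each Associate Professor, so the next rule applies.
Lund, Beaumont, Osei, Mbeki, Whitfield, Espinoza and Varga are each not designated emeritus, so the next rule applies.
Among Lund, Beaumont, Osei, Mbeki, Whitfield, Espinoza and Varga, by date the degree was conferred (earlier first): Lund (Jun 27, 1993) before Beaumont (Sep 2, 1993) before Osei (Oct 28, 1996) before Mbeki (May 26, 1997) before Whitfield (Oct 14, 2000) before Espinoza (Feb 7, 2003) before Varga (Feb 12, 2004).
Full order: Lund, Beaumont, Osei, Mbeki, Whitfield, Espinoza, Varga.

Lund, Beaumont, Osei, Mbeki, Whitfield, Espinoza, Varga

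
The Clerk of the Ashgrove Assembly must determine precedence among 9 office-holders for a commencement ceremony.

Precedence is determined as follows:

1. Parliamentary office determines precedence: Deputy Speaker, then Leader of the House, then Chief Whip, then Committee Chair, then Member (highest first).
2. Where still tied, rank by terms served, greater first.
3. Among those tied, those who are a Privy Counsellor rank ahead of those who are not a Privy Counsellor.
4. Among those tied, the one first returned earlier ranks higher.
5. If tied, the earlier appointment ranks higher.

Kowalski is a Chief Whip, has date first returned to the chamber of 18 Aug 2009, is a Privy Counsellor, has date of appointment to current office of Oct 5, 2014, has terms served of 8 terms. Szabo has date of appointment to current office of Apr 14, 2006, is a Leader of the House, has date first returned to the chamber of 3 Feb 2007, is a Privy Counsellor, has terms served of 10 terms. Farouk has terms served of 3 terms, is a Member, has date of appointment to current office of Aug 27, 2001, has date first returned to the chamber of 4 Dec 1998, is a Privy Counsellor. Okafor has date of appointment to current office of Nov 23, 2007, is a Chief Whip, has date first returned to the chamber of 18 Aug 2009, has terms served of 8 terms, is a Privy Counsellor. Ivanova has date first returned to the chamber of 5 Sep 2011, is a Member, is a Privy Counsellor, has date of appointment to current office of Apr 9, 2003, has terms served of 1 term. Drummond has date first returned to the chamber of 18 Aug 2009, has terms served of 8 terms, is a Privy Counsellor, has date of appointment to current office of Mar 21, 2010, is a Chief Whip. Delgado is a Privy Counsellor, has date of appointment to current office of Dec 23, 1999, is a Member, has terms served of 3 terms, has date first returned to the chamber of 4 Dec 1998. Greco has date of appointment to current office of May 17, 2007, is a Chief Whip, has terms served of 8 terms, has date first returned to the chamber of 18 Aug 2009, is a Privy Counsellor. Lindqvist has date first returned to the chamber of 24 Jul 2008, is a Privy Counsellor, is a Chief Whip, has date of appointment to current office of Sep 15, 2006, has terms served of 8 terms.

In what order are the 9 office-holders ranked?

Szabo, Lindqvist, Greco, Okafor, Drummond, Kowalski, Delgado, Farouk, Ivanova

By parliamentary office: Szabo (Leader of the House); then Lindqvist, Greco, Okafor, Drummond and Kowalski (Chief Whip); then Delgado, Farouk and Ivanova (Member).
Lindqvist, Greco, Okafor, Drummond and Kowalski all have terms served 8 terms, so the next rule applies.
Lindqvist, Greco, Okafor, Drummond and Kowalski are each a Privy Counsellor, so the next rule applies.
Among Lindqvist, Greco, Okafor, Drummond and Kowalski, by date first returned to the chamber (earlier first): Lindqvist (24 Jul 2008) before Greco, Okafor, Drummond and Kowalski (18 Aug 2009).
Among Greco, Okafor, Drummond and Kowalski, by date of appointment to current office (earlier first): Greco (May 17, 2007) before Okafor (Nov 23, 2007) before Drummond (Mar 21, 2010) before Kowalski (Oct 5, 2014).
Among Delgado, Farouk and Ivanova, by terms served (higher first): Delgado and Farouk (3 terms) before Ivanova (1 term).
Delgado and Farouk are each a Privy Counsellor, so the next rule applies.
Delgado and Farouk both have date first returned to the chamber 4 Dec 1998, so the next rule applies.
Among Delgado and Farouk, by date of appointment to current office (earlier first): Delgado (Dec 23, 1999) before Farouk (Aug 27, 2001).
Full order: Szabo, Lindqvist, Greco, Okafor, Drummond, Kowalski, Delgado, Farouk, Ivanova.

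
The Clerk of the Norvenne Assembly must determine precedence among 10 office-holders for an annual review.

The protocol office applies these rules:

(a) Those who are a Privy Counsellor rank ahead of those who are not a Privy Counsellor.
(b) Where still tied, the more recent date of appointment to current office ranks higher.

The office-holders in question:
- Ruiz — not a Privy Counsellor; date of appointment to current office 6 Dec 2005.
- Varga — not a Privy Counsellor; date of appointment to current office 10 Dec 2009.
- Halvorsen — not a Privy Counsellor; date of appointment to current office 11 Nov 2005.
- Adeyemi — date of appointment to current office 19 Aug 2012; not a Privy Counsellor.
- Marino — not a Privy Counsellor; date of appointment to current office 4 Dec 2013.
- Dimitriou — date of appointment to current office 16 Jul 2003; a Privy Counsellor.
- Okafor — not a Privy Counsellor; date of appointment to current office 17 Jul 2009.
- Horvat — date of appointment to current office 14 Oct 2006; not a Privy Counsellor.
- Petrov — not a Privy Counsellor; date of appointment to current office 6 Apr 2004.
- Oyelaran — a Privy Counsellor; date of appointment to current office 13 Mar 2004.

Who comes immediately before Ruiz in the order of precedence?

Horvat

By the first rule: Oyelaran and Dimitriou (both a Privy Counsellor); then Marino, Adeyemi, Varga, Okafor, Horvat, Ruiz, Halvorsen and Petrov (each not a Privy Counsellor).
Among Oyelaran and Dimitriou, by date of appointment to current office (later first): Oyelaran (13 Mar 2004) before Dimitriou (16 Jul 2003).
Among Marino, Adeyemi, Varga, Okafor, Horvat, Ruiz, Halvorsen and Petrov, by date of appointment to current office (later first): Marino (4 Dec 2013) before Adeyemi (19 Aug 2012) before Varga (10 Dec 2009) before Okafor (17 Jul 2009) before Horvat (14 Oct 2006) before Ruiz (6 Dec 2005) before Halvorsen (11 Nov 2005) before Petrov (6 Apr 2004).
Order: Oyelaran, Dimitriou, Marino, Adeyemi, Varga, Okafor, Horvat, Ruiz, Halvorsen, Petrov.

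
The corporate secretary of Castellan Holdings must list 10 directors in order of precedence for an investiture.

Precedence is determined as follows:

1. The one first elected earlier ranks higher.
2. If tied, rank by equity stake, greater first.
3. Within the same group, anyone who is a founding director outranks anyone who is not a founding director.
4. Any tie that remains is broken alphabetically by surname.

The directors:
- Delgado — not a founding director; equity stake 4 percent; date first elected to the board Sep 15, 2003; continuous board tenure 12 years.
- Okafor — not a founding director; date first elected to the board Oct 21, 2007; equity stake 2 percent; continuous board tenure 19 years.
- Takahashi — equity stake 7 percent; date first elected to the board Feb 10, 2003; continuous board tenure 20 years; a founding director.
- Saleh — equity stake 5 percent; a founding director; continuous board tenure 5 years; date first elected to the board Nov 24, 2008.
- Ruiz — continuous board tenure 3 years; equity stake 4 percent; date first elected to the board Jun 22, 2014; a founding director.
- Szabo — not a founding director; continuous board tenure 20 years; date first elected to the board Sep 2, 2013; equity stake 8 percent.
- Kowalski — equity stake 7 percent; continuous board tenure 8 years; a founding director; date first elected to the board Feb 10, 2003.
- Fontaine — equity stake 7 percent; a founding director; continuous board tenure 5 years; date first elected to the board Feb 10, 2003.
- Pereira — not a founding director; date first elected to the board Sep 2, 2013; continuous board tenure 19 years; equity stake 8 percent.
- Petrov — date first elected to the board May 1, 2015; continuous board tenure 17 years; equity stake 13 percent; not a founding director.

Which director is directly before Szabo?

By date first elected to the board (earlier first): Fontaine, Kowalski and Takahashi (each Feb 10, 2003); then Delgado (Sep 15, 2003); then Okafor (Oct 21, 2007); then Saleh (Nov 24, 2008); then Pereira and Szabo (both Sep 2, 2013); then Ruiz (Jun 22, 2014); then Petrov (May 1, 2015).
Fontaine, Kowalski and Takahashi all have equity stake 7 percent, so the next rule applies.
Fontaine, Kowalski and Takahashi are each a founding director, so the next rule applies.
Among Fontaine, Kowalski and Takahashi, alphabetically by surname: Fontaine before Kowalski before Takahashi.
Pereira and Szabo both have equity stake 8 percent, so the next rule applies.
Pereira and Szabo are each not a founding director, so the next rule applies.
Among Pereira and Szabo, alphabetically by surname: Pereira before Szabo.
Order: Fontaine, Kowalski, Takahashi, Delgado, Okafor, Saleh, Pereira, Szabo, Ruiz, Petrov.

Pereira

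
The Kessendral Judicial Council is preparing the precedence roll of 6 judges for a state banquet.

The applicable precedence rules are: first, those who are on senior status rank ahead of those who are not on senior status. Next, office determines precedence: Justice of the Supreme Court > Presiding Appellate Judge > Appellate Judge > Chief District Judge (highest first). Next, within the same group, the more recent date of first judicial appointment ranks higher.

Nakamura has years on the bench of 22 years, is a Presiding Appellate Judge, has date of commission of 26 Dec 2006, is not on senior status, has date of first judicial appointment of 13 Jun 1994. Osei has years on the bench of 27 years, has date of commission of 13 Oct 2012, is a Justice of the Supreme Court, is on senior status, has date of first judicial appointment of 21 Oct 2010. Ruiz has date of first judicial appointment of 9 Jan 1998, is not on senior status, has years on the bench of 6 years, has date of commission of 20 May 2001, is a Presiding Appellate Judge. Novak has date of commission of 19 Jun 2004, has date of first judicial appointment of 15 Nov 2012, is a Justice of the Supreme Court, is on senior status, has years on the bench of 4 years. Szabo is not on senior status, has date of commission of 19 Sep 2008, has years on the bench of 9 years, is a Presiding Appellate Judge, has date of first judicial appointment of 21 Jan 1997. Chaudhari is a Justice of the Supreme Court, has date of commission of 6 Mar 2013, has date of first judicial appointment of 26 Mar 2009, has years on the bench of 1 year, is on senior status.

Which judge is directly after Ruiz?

By the first rule: Novak, Osei and Chaudhari (each on senior status); then Ruiz, Szabo and Nakamura (each not on senior status).
Novak, Osei and Chaudhari are each Justice of the Supreme Court, so the next rule applies.
Among Novak, Osei and Chaudhari, by date of first judicial appointment (later first): Novak (15 Nov 2012) before Osei (21 Oct 2010) before Chaudhari (26 Mar 2009).
Ruiz, Szabo and Nakamura are each Presiding Appellate Judge, so the next rule applies.
Among Ruiz, Szabo and Nakamura, by date of first judicial appointment (later first): Ruiz (9 Jan 1998) before Szabo (21 Jan 1997) before Nakamura (13 Jun 1994).
Order: Novak, Osei, Chaudhari, Ruiz, Szabo, Nakamura.

Szabo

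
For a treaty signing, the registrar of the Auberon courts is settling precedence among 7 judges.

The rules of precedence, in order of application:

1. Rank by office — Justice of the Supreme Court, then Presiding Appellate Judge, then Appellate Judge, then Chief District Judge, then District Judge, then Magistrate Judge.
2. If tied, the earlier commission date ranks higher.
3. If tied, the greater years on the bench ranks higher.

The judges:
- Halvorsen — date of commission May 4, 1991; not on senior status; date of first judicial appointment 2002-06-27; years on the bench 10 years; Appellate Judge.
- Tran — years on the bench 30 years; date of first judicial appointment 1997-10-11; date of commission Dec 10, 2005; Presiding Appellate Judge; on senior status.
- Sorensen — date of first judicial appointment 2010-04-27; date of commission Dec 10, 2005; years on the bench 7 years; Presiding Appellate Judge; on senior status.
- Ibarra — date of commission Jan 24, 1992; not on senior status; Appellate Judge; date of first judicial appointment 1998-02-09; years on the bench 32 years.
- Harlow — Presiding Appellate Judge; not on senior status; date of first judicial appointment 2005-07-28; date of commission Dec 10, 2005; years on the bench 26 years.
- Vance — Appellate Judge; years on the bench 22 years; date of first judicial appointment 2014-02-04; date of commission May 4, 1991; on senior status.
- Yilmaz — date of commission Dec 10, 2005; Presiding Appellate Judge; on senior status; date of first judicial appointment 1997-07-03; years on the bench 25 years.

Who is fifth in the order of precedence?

By office: Tran, Harlow, Yilmaz and Sorensen (Presiding Appellate Judge); then Vance, Halvorsen and Ibarra (Appellate Judge).
Tran, Harlow, Yilmaz and Sorensen all have date of commission Dec 10, 2005, so the next rule applies.
Among Tran, Harlow, Yilmaz and Sorensen, by years on the bench (higher first): Tran (30 years) before Harlow (26 years) before Yilmaz (25 years) before Sorensen (7 years).
Among Vance, Halvorsen and Ibarra, by date of commission (earlier first): Vance and Halvorsen (May 4, 1991) before Ibarra (Jan 24, 1992).
Among Vance and Halvorsen, by years on the bench (higher first): Vance (22 years) before Halvorsen (10 years).
Order: Tran, Harlow, Yilmaz, Sorensen, Vance, Halvorsen, Ibarra.

Vance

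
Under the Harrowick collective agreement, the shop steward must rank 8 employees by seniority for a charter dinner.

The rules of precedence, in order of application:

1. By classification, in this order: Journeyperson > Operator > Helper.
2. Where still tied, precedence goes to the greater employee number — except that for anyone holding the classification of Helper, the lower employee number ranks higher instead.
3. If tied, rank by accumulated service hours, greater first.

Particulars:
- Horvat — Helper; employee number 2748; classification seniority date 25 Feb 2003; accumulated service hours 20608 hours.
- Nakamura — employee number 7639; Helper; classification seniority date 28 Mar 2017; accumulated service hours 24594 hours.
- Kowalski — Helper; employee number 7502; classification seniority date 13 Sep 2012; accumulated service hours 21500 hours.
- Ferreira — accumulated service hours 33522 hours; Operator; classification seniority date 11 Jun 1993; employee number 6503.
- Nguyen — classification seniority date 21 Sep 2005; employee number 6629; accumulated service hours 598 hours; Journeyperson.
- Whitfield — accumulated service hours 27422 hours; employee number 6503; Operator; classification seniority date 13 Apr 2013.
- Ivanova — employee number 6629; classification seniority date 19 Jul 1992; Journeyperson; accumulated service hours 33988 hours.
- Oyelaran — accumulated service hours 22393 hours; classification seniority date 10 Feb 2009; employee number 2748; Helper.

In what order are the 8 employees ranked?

Ivanova, Nguyen, Ferreira, Whitfield, Oyelaran, Horvat, Kowalski, Nakamura

By classification: Ivanova and Nguyen (Journeyperson); then Ferreira and Whitfield (Operator); then Oyelaran, Horvat, Kowalski and Nakamura (Helper).
Ivanova and Nguyen both have employee number 6629, so the next rule applies.
Among Ivanova and Nguyen, by accumulated service hours (higher first): Ivanova (33988 hours) before Nguyen (598 hours).
Ferreira and Whitfield both have employee number 6503, so the next rule applies.
Among Ferreira and Whitfield, by accumulated service hours (higher first): Ferreira (33522 hours) before Whitfield (27422 hours).
Among Oyelaran, Horvat, Kowalski and Nakamura, by employee number (lower first) (reversed rule for this group): Oyelaran and Horvat (2748) before Kowalski (7502) before Nakamura (7639).
Among Oyelaran and Horvat, by accumulated service hours (higher first): Oyelaran (22393 hours) before Horvat (20608 hours).
Full order: Ivanova, Nguyen, Ferreira, Whitfield, Oyelaran, Horvat, Kowalski, Nakamura.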